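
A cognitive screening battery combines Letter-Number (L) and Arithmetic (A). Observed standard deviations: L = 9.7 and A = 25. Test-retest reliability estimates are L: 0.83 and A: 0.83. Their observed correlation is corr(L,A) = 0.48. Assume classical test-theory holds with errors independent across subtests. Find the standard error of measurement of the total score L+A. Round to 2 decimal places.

11.06

Var(total) = 719.09 + 232.8 = 951.89.
True-score variance = 596.845 + 232.8 = 829.645, so reliability = 0.8716.
Error variance = 951.89 − 829.645 = 122.245; SEM = √122.245 = 11.06.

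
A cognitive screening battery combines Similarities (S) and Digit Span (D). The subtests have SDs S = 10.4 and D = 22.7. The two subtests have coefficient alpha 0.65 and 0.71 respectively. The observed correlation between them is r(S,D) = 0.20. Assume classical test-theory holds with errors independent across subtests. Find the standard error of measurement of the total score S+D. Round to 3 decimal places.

Var(total) = 623.45 + 94.432 = 717.882.
True-score variance = 436.16 + 94.432 = 530.592, so reliability = 0.7391.
Error variance = 717.882 − 530.592 = 187.29; SEM = √187.29 = 13.685.

13.685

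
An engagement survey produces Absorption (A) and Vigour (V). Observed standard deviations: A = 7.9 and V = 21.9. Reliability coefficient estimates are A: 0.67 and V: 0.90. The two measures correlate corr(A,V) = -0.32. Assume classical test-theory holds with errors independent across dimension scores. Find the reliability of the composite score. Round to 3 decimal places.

Var(A+V) = 7.9² + 21.9² + 2·[7.9·21.9·(-0.32)] = 542.02 − 110.726 = 431.294.
Because errors are independent across components, Cov(Tᵢ,Tⱼ) = Cov(Xᵢ,Xⱼ); the off-diagonal part of the true-score variance is the same as above.
True-score variance = [7.9²·0.67 + 21.9²·0.90] − 110.726 = 473.464 − 110.726 = 362.737.
Reliability = 362.737 / 431.294 = 0.841.

0.841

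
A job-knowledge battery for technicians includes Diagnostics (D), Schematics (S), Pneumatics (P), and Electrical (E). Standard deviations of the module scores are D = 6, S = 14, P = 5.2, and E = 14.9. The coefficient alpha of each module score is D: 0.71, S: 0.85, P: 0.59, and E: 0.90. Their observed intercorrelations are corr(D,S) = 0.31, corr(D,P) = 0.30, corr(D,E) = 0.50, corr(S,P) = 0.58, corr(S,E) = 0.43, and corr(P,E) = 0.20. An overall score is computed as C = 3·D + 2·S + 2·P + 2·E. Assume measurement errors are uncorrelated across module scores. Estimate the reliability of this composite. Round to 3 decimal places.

Var(C) = 3²·6² + 2²·14² + 2²·5.2² + 2²·14.9² + 2·[6·6·14·0.31 + 6·6·5.2·0.30 + 6·6·14.9·0.50 + 4·14·5.2·0.58 + 4·14·14.9·0.43 + 4·5.2·14.9·0.20] = 2104.2 + 2140.54 = 4244.74.
With uncorrelated errors the cross-covariances are all true-score covariance, so they carry over unchanged; only the diagonal terms shrink to ρᵢσᵢ².
True-score variance = [3²·6²·0.71 + 2²·14²·0.85 + 2²·5.2²·0.59 + 2²·14.9²·0.90] + 2140.54 = 1759.49 + 2140.54 = 3900.03.
Reliability = 3900.03 / 4244.74 = 0.919.

0.919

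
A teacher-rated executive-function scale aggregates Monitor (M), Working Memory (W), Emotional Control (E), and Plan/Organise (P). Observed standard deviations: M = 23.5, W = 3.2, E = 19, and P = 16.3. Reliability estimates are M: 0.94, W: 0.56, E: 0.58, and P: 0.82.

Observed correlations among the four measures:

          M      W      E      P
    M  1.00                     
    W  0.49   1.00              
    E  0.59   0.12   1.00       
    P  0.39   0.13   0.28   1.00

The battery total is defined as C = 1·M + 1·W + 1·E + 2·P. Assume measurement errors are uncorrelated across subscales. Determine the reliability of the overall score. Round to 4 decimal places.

0.8935

Var(C) = 23.5² + 3.2² + 19² + 2²·16.3² + 2·[23.5·3.2·0.49 + 23.5·19·0.59 + 2·23.5·16.3·0.39 + 3.2·19·0.12 + 2·3.2·16.3·0.13 + 2·19·16.3·0.28] = 1986.25 + 1586.7 = 3572.95.
Under uncorrelated errors the observed covariances equal the true-score covariances, so only the own-variance terms attenuate.
True-score variance = [23.5²·0.94 + 3.2²·0.56 + 19²·0.58 + 2²·16.3²·0.82] + 1586.7 = 1605.69 + 1586.7 = 3192.4.
Reliability = 3192.4 / 3572.95 = 0.8935.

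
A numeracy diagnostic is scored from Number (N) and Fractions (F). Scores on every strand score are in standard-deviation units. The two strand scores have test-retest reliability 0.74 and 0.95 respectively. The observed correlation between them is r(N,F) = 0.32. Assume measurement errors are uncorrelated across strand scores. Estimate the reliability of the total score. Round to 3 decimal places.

0.883

Var(N+F) = 2 + 2·[0.32] = 2 + 0.64 = 2.64.
Under uncorrelated errors the observed covariances equal the true-score covariances, so only the own-variance terms attenuate.
True-score variance = [0.74 + 0.95] + 0.64 = 1.69 + 0.64 = 2.33.
Reliability = 2.33 / 2.64 = 0.883.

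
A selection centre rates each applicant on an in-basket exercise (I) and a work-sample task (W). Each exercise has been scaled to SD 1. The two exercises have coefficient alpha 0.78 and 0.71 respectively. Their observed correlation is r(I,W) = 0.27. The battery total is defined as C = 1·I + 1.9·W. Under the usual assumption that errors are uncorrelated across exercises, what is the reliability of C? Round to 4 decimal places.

0.7752

Var(C) = 1 + 1.9² + 2·[1.9·0.27] = 4.61 + 1.026 = 5.636.
With uncorrelated errors the cross-covariances are all true-score covariance, so they carry over unchanged; only the diagonal terms shrink to ρᵢσᵢ².
True-score variance = [0.78 + 1.9²·0.71] + 1.026 = 3.3431 + 1.026 = 4.3691.
Reliability = 4.3691 / 5.636 = 0.7752.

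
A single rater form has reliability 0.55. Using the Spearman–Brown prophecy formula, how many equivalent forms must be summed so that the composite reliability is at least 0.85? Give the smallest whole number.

5

k ≥ ρ*(1−ρ₁)/(ρ₁(1−ρ*)) = 0.85·0.45 / (0.55·0.15) = 4.636.
Smallest integer k = 5.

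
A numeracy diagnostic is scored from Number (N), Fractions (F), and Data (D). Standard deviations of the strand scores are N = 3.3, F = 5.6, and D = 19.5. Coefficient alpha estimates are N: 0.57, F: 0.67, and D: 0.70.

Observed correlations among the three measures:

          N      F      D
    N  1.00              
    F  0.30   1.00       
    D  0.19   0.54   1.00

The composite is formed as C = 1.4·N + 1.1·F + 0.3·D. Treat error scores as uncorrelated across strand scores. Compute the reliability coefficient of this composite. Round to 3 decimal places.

Var(C) = 1.4²·3.3² + 1.1²·5.6² + 0.3²·19.5² + 2·[1.54·3.3·5.6·0.30 + 0.42·3.3·19.5·0.19 + 0.33·5.6·19.5·0.54] = 93.5125 + 66.2647 = 159.777.
With uncorrelated errors the cross-covariances are all true-score covariance, so they carry over unchanged; only the diagonal terms shrink to ρᵢσᵢ².
True-score variance = [1.4²·3.3²·0.57 + 1.1²·5.6²·0.67 + 0.3²·19.5²·0.70] + 66.2647 = 61.5456 + 66.2647 = 127.81.
Reliability = 127.81 / 159.777 = 0.800.

0.800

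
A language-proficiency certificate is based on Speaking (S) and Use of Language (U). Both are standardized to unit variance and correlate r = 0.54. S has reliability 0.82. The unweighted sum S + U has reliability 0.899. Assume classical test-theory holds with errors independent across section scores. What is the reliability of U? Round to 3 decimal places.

Var(S+U) = 2 + 2·0.54 = 3.080.
True-score variance = ρ_S + ρ_U + 2·0.54, so 0.899 = (0.82 + ρ_U + 1.08) / 3.080.
ρ_U = 0.899·3.080 − 0.82 − 1.08 = 0.869.

0.869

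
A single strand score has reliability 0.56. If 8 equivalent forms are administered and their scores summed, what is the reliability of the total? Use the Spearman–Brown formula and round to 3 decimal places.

ρ_k = kρ / (1 + (k−1)ρ) = 8·0.56 / (1 + 7·0.56) = 4.480 / 4.920 = 0.911.

0.911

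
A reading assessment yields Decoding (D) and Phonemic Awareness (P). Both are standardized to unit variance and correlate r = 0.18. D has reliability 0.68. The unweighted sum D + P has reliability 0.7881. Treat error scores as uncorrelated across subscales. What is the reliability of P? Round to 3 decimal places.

0.820

Var(D+P) = 2 + 2·0.18 = 2.360.
True-score variance = ρ_D + ρ_P + 2·0.18, so 0.7881 = (0.68 + ρ_P + 0.36) / 2.360.
ρ_P = 0.7881·2.360 − 0.68 − 0.36 = 0.820.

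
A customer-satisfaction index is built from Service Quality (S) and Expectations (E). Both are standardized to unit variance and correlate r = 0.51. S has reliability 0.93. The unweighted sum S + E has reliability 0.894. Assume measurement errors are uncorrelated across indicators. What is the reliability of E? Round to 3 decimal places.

Var(S+E) = 2 + 2·0.51 = 3.020.
True-score variance = ρ_S + ρ_E + 2·0.51, so 0.894 = (0.93 + ρ_E + 1.02) / 3.020.
ρ_E = 0.894·3.020 − 0.93 − 1.02 = 0.750.

0.750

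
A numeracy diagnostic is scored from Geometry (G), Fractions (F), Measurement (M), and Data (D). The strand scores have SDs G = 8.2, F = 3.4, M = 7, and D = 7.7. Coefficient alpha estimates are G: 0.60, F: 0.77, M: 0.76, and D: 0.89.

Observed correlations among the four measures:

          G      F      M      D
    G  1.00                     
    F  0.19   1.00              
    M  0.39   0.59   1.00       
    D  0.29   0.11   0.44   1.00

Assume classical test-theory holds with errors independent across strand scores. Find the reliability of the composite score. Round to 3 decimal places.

Var(G+F+M+D) = 8.2² + 3.4² + 7² + 7.7² + 2·[8.2·3.4·0.19 + 8.2·7·0.39 + 8.2·7.7·0.29 + 3.4·7·0.59 + 3.4·7.7·0.11 + 7·7.7·0.44] = 187.09 + 173.263 = 360.353.
Under uncorrelated errors the observed covariances equal the true-score covariances, so only the own-variance terms attenuate.
True-score variance = [8.2²·0.60 + 3.4²·0.77 + 7²·0.76 + 7.7²·0.89] + 173.263 = 139.253 + 173.263 = 312.516.
Reliability = 312.516 / 360.353 = 0.867.

0.867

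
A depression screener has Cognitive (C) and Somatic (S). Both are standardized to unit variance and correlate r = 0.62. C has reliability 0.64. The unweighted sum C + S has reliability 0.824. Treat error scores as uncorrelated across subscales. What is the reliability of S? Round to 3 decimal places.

Var(C+S) = 2 + 2·0.62 = 3.240.
True-score variance = ρ_C + ρ_S + 2·0.62, so 0.824 = (0.64 + ρ_S + 1.24) / 3.240.
ρ_S = 0.824·3.240 − 0.64 − 1.24 = 0.790.

0.790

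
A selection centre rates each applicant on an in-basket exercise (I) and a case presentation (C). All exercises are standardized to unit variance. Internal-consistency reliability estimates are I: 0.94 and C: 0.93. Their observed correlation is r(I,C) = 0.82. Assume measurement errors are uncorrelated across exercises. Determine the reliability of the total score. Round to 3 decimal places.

0.964

Var(I+C) = 2 + 2·[0.82] = 2 + 1.64 = 3.64.
With uncorrelated errors the cross-covariances are all true-score covariance, so they carry over unchanged; only the diagonal terms shrink to ρᵢσᵢ².
True-score variance = [0.94 + 0.93] + 1.64 = 1.87 + 1.64 = 3.51.
Reliability = 3.51 / 3.64 = 0.964.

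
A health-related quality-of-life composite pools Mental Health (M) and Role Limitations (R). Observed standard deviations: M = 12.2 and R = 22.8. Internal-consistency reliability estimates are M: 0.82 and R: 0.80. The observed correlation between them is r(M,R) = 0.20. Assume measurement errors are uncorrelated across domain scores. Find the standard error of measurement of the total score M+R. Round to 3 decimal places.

11.435

Var(total) = 668.68 + 111.264 = 779.944.
True-score variance = 537.921 + 111.264 = 649.185, so reliability = 0.8323.
Error variance = 779.944 − 649.185 = 130.759; SEM = √130.759 = 11.435.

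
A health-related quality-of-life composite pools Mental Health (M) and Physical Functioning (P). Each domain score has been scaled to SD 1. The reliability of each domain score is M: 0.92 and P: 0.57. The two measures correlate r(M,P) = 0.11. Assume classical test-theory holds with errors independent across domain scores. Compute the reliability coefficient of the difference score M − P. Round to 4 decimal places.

Var(M−P) = 1 + 1 − 2·0.11 = 2 − 0.22 = 1.78.
With uncorrelated errors the cross-covariances are all true-score covariance, so they carry over unchanged; only the diagonal terms shrink to ρᵢσᵢ².
True-score variance = [0.92 + 0.57] − 0.22 = 1.49 − 0.22 = 1.27.
Reliability = 1.27 / 1.78 = 0.7135.

0.7135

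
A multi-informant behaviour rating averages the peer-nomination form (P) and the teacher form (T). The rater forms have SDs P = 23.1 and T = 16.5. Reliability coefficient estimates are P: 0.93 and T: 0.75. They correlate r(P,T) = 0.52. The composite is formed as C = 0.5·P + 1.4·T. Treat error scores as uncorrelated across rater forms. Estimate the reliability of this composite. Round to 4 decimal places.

0.8489

Var(C) = 0.5²·23.1² + 1.4²·16.5² + 2·[0.7·23.1·16.5·0.52] = 667.012 + 277.477 = 944.49.
With uncorrelated errors the cross-covariances are all true-score covariance, so they carry over unchanged; only the diagonal terms shrink to ρᵢσᵢ².
True-score variance = [0.5²·23.1²·0.93 + 1.4²·16.5²·0.75] + 277.477 = 524.272 + 277.477 = 801.749.
Reliability = 801.749 / 944.49 = 0.8489.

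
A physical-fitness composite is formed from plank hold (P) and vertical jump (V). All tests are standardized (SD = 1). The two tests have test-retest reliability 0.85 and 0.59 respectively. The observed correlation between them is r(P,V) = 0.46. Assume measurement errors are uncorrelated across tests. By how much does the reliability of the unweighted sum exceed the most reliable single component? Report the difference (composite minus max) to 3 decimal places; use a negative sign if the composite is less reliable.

-0.042

Var(sum) = 2 + 0.92 = 2.92; true-score variance = 1.44 + 0.92 = 2.36; composite reliability = 0.8082.
Max component reliability = 0.8500.
Difference = 0.8082 − 0.8500 = -0.042.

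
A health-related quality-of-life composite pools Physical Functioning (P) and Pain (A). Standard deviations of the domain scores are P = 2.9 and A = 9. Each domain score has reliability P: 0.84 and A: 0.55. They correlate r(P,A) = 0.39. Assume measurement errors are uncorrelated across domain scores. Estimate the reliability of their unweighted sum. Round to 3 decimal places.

Var(P+A) = 2.9² + 9² + 2·[2.9·9·0.39] = 89.41 + 20.358 = 109.768.
Under uncorrelated errors the observed covariances equal the true-score covariances, so only the own-variance terms attenuate.
True-score variance = [2.9²·0.84 + 9²·0.55] + 20.358 = 51.6144 + 20.358 = 71.9724.
Reliability = 71.9724 / 109.768 = 0.656.

0.656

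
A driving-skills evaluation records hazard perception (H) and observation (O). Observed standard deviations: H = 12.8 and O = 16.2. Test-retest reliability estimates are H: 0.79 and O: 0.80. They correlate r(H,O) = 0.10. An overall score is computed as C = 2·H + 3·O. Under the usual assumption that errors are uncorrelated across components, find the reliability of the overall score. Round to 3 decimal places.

0.813

Var(C) = 2²·12.8² + 3²·16.2² + 2·[6·12.8·16.2·0.10] = 3017.32 + 248.832 = 3266.15.
Under uncorrelated errors the observed covariances equal the true-score covariances, so only the own-variance terms attenuate.
True-score variance = [2²·12.8²·0.79 + 3²·16.2²·0.80] + 248.832 = 2407.3 + 248.832 = 2656.13.
Reliability = 2656.13 / 3266.15 = 0.813.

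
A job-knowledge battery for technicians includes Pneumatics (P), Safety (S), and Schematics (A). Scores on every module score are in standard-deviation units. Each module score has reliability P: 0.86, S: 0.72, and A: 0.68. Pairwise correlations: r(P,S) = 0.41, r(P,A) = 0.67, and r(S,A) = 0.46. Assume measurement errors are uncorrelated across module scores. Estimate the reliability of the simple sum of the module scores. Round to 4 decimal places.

Var(P+S+A) = 3 + 2·[0.41 + 0.67 + 0.46] = 3 + 3.08 = 6.08.
Under uncorrelated errors the observed covariances equal the true-score covariances, so only the own-variance terms attenuate.
True-score variance = [0.86 + 0.72 + 0.68] + 3.08 = 2.26 + 3.08 = 5.34.
Reliability = 5.34 / 6.08 = 0.8783.

0.8783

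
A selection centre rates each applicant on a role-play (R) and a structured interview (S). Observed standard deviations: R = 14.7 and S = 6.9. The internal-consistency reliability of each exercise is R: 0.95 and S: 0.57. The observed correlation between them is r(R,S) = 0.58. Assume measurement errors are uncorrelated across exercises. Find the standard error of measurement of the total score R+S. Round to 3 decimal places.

5.593

Var(total) = 263.7 + 117.659 = 381.359.
True-score variance = 232.423 + 117.659 = 350.082, so reliability = 0.9180.
Error variance = 381.359 − 350.082 = 31.2768; SEM = √31.2768 = 5.593.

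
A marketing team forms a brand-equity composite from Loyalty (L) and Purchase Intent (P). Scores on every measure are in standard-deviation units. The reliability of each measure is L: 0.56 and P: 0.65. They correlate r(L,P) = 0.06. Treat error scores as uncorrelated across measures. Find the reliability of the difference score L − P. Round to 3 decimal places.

0.580

Var(L−P) = 1 + 1 − 2·0.06 = 2 − 0.12 = 1.88.
Under uncorrelated errors the observed covariances equal the true-score covariances, so only the own-variance terms attenuate.
True-score variance = [0.56 + 0.65] − 0.12 = 1.21 − 0.12 = 1.09.
Reliability = 1.09 / 1.88 = 0.580.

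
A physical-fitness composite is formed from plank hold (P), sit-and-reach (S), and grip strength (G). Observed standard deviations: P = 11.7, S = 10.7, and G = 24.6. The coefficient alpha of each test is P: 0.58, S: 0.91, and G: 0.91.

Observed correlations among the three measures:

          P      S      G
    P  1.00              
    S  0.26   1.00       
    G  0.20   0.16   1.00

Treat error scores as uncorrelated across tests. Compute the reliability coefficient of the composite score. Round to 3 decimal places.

0.891

Var(P+S+G) = 11.7² + 10.7² + 24.6² + 2·[11.7·10.7·0.26 + 11.7·24.6·0.20 + 10.7·24.6·0.16] = 856.54 + 264.457 = 1121.
Under uncorrelated errors the observed covariances equal the true-score covariances, so only the own-variance terms attenuate.
True-score variance = [11.7²·0.58 + 10.7²·0.91 + 24.6²·0.91] + 264.457 = 734.278 + 264.457 = 998.735.
Reliability = 998.735 / 1121 = 0.891.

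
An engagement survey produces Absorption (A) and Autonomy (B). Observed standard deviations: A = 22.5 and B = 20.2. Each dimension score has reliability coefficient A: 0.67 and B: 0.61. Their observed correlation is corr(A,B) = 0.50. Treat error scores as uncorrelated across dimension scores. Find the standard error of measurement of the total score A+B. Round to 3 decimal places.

Var(total) = 914.29 + 454.5 = 1368.79.
True-score variance = 588.092 + 454.5 = 1042.59, so reliability = 0.7617.
Error variance = 1368.79 − 1042.59 = 326.198; SEM = √326.198 = 18.061.

18.061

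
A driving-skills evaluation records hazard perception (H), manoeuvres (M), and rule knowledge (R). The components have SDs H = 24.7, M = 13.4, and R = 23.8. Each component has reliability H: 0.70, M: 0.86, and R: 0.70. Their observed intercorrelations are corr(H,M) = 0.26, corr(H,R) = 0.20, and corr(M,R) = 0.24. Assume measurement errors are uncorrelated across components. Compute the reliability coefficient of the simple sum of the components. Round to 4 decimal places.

0.8027

Var(H+M+R) = 24.7² + 13.4² + 23.8² + 2·[24.7·13.4·0.26 + 24.7·23.8·0.20 + 13.4·23.8·0.24] = 1356.09 + 560.335 = 1916.43.
Because errors are independent across components, Cov(Tᵢ,Tⱼ) = Cov(Xᵢ,Xⱼ); the off-diagonal part of the true-score variance is the same as above.
True-score variance = [24.7²·0.70 + 13.4²·0.86 + 23.8²·0.70] + 560.335 = 977.993 + 560.335 = 1538.33.
Reliability = 1538.33 / 1916.43 = 0.8027.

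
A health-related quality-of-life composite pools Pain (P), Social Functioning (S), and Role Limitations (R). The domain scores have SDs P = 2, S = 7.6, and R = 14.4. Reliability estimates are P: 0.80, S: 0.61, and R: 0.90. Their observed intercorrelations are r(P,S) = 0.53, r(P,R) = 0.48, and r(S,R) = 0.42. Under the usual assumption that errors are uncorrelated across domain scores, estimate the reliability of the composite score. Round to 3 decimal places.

0.891

Var(P+S+R) = 2² + 7.6² + 14.4² + 2·[2·7.6·0.53 + 2·14.4·0.48 + 7.6·14.4·0.42] = 269.12 + 135.69 = 404.81.
Under uncorrelated errors the observed covariances equal the true-score covariances, so only the own-variance terms attenuate.
True-score variance = [2²·0.80 + 7.6²·0.61 + 14.4²·0.90] + 135.69 = 225.058 + 135.69 = 360.747.
Reliability = 360.747 / 404.81 = 0.891.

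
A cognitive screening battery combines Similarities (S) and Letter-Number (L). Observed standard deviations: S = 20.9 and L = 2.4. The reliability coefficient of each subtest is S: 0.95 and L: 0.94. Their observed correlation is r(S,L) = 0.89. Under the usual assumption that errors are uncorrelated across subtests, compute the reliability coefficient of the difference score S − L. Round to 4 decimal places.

0.9372

Var(S−L) = 20.9² + 2.4² − 2·20.9·2.4·0.89 = 442.57 − 89.2848 = 353.285.
Because errors are independent across components, Cov(Tᵢ,Tⱼ) = Cov(Xᵢ,Xⱼ); the off-diagonal part of the true-score variance is the same as above.
True-score variance = [20.9²·0.95 + 2.4²·0.94] − 89.2848 = 420.384 − 89.2848 = 331.099.
Reliability = 331.099 / 353.285 = 0.9372.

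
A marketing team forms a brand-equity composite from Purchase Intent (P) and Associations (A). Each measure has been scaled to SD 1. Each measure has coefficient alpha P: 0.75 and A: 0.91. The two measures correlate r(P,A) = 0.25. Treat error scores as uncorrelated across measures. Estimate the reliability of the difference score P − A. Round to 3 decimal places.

Var(P−A) = 1 + 1 − 2·0.25 = 2 − 0.5 = 1.5.
Because errors are independent across components, Cov(Tᵢ,Tⱼ) = Cov(Xᵢ,Xⱼ); the off-diagonal part of the true-score variance is the same as above.
True-score variance = [0.75 + 0.91] − 0.5 = 1.66 − 0.5 = 1.16.
Reliability = 1.16 / 1.5 = 0.773.

0.773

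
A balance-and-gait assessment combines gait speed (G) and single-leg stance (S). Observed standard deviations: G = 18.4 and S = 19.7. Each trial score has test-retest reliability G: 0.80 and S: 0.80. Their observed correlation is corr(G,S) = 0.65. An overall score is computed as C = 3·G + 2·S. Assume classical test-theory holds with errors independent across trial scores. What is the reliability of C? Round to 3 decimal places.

0.876

Var(C) = 3²·18.4² + 2²·19.7² + 2·[6·18.4·19.7·0.65] = 4599.4 + 2827.34 = 7426.74.
Because errors are independent across components, Cov(Tᵢ,Tⱼ) = Cov(Xᵢ,Xⱼ); the off-diagonal part of the true-score variance is the same as above.
True-score variance = [3²·18.4²·0.80 + 2²·19.7²·0.80] + 2827.34 = 3679.52 + 2827.34 = 6506.86.
Reliability = 6506.86 / 7426.74 = 0.876.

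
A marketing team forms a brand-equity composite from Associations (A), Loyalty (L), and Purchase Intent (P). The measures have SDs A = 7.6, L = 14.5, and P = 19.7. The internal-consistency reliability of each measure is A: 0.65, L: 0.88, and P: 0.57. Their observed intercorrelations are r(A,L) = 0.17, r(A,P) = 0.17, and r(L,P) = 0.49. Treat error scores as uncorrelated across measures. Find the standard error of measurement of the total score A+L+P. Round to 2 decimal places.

14.57

Var(total) = 656.1 + 368.31 = 1024.41.
True-score variance = 443.775 + 368.31 = 812.085, so reliability = 0.7927.
Error variance = 1024.41 − 812.085 = 212.325; SEM = √212.325 = 14.57.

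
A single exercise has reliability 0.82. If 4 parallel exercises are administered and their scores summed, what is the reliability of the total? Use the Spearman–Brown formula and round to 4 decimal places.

0.9480

ρ_k = kρ / (1 + (k−1)ρ) = 4·0.82 / (1 + 3·0.82) = 3.280 / 3.460 = 0.9480.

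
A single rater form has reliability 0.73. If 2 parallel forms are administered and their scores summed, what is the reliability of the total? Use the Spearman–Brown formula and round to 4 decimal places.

0.8439

ρ_k = kρ / (1 + (k−1)ρ) = 2·0.73 / (1 + 1·0.73) = 1.460 / 1.730 = 0.8439.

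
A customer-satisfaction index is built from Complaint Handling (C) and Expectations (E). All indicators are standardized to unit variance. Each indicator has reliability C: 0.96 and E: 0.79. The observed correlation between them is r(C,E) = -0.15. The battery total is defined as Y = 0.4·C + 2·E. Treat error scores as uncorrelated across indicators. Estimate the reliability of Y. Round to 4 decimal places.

Var(Y) = 0.4² + 2² + 2·[0.8·(-0.15)] = 4.16 − 0.24 = 3.92.
Because errors are independent across components, Cov(Tᵢ,Tⱼ) = Cov(Xᵢ,Xⱼ); the off-diagonal part of the true-score variance is the same as above.
True-score variance = [0.4²·0.96 + 2²·0.79] − 0.24 = 3.3136 − 0.24 = 3.0736.
Reliability = 3.0736 / 3.92 = 0.7841.

0.7841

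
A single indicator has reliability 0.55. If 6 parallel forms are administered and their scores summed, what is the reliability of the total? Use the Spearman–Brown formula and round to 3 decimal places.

0.880

ρ_k = kρ / (1 + (k−1)ρ) = 6·0.55 / (1 + 5·0.55) = 3.300 / 3.750 = 0.880.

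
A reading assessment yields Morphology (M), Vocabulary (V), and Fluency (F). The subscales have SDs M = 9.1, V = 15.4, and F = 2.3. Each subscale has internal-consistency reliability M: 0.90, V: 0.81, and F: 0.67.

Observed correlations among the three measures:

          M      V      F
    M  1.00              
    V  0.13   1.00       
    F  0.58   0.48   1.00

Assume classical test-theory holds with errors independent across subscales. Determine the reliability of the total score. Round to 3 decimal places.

Var(M+V+F) = 9.1² + 15.4² + 2.3² + 2·[9.1·15.4·0.13 + 9.1·2.3·0.58 + 15.4·2.3·0.48] = 325.26 + 94.7184 = 419.978.
Under uncorrelated errors the observed covariances equal the true-score covariances, so only the own-variance terms attenuate.
True-score variance = [9.1²·0.90 + 15.4²·0.81 + 2.3²·0.67] + 94.7184 = 270.173 + 94.7184 = 364.891.
Reliability = 364.891 / 419.978 = 0.869.

0.869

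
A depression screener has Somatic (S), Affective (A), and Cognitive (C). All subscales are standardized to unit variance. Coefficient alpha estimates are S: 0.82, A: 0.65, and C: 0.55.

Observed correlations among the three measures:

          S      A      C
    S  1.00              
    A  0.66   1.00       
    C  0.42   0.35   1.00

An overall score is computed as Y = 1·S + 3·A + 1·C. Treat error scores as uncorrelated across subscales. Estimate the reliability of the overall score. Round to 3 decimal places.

0.789

Var(Y) = 1 + 3² + 1 + 2·[3·0.66 + 0.42 + 3·0.35] = 11 + 6.9 = 17.9.
With uncorrelated errors the cross-covariances are all true-score covariance, so they carry over unchanged; only the diagonal terms shrink to ρᵢσᵢ².
True-score variance = [0.82 + 3²·0.65 + 0.55] + 6.9 = 7.22 + 6.9 = 14.12.
Reliability = 14.12 / 17.9 = 0.789.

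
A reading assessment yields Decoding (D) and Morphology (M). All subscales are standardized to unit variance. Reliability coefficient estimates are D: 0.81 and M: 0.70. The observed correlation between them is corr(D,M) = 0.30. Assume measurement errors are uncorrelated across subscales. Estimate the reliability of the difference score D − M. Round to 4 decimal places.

Var(D−M) = 1 + 1 − 2·0.30 = 2 − 0.6 = 1.4.
Because errors are independent across components, Cov(Tᵢ,Tⱼ) = Cov(Xᵢ,Xⱼ); the off-diagonal part of the true-score variance is the same as above.
True-score variance = [0.81 + 0.70] − 0.6 = 1.51 − 0.6 = 0.91.
Reliability = 0.91 / 1.4 = 0.6500.

0.6500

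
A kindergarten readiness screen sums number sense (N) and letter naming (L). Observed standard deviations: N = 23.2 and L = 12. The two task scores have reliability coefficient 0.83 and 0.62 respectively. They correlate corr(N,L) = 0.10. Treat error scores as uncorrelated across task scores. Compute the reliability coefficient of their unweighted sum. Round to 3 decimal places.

0.802

Var(N+L) = 23.2² + 12² + 2·[23.2·12·0.10] = 682.24 + 55.68 = 737.92.
With uncorrelated errors the cross-covariances are all true-score covariance, so they carry over unchanged; only the diagonal terms shrink to ρᵢσᵢ².
True-score variance = [23.2²·0.83 + 12²·0.62] + 55.68 = 536.019 + 55.68 = 591.699.
Reliability = 591.699 / 737.92 = 0.802.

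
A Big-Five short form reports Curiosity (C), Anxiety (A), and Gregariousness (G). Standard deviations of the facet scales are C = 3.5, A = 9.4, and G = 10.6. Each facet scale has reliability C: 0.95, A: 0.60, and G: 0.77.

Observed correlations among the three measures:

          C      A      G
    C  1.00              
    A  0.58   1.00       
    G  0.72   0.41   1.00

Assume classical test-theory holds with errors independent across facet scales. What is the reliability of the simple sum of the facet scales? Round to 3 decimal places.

0.840

Var(C+A+G) = 3.5² + 9.4² + 10.6² + 2·[3.5·9.4·0.58 + 3.5·10.6·0.72 + 9.4·10.6·0.41] = 212.97 + 173.293 = 386.263.
Under uncorrelated errors the observed covariances equal the true-score covariances, so only the own-variance terms attenuate.
True-score variance = [3.5²·0.95 + 9.4²·0.60 + 10.6²·0.77] + 173.293 = 151.171 + 173.293 = 324.464.
Reliability = 324.464 / 386.263 = 0.840.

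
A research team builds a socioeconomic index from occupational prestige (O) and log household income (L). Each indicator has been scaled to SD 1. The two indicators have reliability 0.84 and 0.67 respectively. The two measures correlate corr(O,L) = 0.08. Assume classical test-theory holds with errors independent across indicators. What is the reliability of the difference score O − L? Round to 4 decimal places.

0.7337

Var(O−L) = 1 + 1 − 2·0.08 = 2 − 0.16 = 1.84.
Under uncorrelated errors the observed covariances equal the true-score covariances, so only the own-variance terms attenuate.
True-score variance = [0.84 + 0.67] − 0.16 = 1.51 − 0.16 = 1.35.
Reliability = 1.35 / 1.84 = 0.7337.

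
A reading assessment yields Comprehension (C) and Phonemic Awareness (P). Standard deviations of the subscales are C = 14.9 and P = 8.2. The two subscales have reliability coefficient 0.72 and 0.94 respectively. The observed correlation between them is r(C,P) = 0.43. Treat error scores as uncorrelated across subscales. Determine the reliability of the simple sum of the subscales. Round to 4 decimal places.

0.8321

Var(C+P) = 14.9² + 8.2² + 2·[14.9·8.2·0.43] = 289.25 + 105.075 = 394.325.
Because errors are independent across components, Cov(Tᵢ,Tⱼ) = Cov(Xᵢ,Xⱼ); the off-diagonal part of the true-score variance is the same as above.
True-score variance = [14.9²·0.72 + 8.2²·0.94] + 105.075 = 223.053 + 105.075 = 328.128.
Reliability = 328.128 / 394.325 = 0.8321.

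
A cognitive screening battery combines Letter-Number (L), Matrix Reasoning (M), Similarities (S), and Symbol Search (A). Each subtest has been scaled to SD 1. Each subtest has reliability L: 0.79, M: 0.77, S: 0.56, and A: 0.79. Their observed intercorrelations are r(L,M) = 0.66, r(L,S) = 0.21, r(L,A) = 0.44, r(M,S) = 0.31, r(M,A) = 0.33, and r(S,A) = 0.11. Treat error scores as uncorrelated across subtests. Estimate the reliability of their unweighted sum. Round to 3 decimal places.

0.866

Var(L+M+S+A) = 4 + 2·[0.66 + 0.21 + 0.44 + 0.31 + 0.33 + 0.11] = 4 + 4.12 = 8.12.
Under uncorrelated errors the observed covariances equal the true-score covariances, so only the own-variance terms attenuate.
True-score variance = [0.79 + 0.77 + 0.56 + 0.79] + 4.12 = 2.91 + 4.12 = 7.03.
Reliability = 7.03 / 8.12 = 0.866.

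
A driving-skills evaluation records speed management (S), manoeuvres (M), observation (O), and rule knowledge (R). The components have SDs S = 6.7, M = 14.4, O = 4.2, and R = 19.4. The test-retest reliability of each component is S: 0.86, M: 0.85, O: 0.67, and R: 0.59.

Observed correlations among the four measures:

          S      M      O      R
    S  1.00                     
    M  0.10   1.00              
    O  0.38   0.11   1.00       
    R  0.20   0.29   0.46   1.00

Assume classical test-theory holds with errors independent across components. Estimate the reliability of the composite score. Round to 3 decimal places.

0.800

Var(S+M+O+R) = 6.7² + 14.4² + 4.2² + 19.4² + 2·[6.7·14.4·0.10 + 6.7·4.2·0.38 + 6.7·19.4·0.20 + 14.4·4.2·0.11 + 14.4·19.4·0.29 + 4.2·19.4·0.46] = 646.25 + 342.97 = 989.22.
Under uncorrelated errors the observed covariances equal the true-score covariances, so only the own-variance terms attenuate.
True-score variance = [6.7²·0.86 + 14.4²·0.85 + 4.2²·0.67 + 19.4²·0.59] + 342.97 = 448.733 + 342.97 = 791.703.
Reliability = 791.703 / 989.22 = 0.800.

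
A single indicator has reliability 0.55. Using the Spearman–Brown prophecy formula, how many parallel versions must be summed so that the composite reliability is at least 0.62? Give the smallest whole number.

k ≥ ρ*(1−ρ₁)/(ρ₁(1−ρ*)) = 0.62·0.45 / (0.55·0.38) = 1.335.
Smallest integer k = 2.

2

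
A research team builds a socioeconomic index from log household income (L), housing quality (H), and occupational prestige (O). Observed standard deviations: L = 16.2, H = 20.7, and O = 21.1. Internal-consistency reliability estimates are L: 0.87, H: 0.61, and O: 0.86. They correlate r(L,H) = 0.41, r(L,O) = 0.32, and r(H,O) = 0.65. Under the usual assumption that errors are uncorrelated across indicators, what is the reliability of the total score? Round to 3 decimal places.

Var(L+H+O) = 16.2² + 20.7² + 21.1² + 2·[16.2·20.7·0.41 + 16.2·21.1·0.32 + 20.7·21.1·0.65] = 1136.14 + 1061.54 = 2197.68.
With uncorrelated errors the cross-covariances are all true-score covariance, so they carry over unchanged; only the diagonal terms shrink to ρᵢσᵢ².
True-score variance = [16.2²·0.87 + 20.7²·0.61 + 21.1²·0.86] + 1061.54 = 872.582 + 1061.54 = 1934.13.
Reliability = 1934.13 / 2197.68 = 0.880.

0.880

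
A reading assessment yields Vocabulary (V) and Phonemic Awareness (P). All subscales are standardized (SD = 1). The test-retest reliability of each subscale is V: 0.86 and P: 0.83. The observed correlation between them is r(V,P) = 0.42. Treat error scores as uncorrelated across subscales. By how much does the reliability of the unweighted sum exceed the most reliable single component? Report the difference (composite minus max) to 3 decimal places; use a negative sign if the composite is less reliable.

0.031

Var(sum) = 2 + 0.84 = 2.84; true-score variance = 1.69 + 0.84 = 2.53; composite reliability = 0.8908.
Max component reliability = 0.8600.
Difference = 0.8908 − 0.8600 = 0.031.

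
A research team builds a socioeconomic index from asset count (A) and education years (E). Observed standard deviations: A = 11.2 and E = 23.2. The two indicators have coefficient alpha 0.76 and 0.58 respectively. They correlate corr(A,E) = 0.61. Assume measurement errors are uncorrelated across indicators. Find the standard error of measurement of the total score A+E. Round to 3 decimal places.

Var(total) = 663.68 + 317.005 = 980.685.
True-score variance = 407.514 + 317.005 = 724.518, so reliability = 0.7388.
Error variance = 980.685 − 724.518 = 256.166; SEM = √256.166 = 16.005.

16.005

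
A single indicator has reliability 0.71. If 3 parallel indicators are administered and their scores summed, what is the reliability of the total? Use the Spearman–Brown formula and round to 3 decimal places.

ρ_k = kρ / (1 + (k−1)ρ) = 3·0.71 / (1 + 2·0.71) = 2.130 / 2.420 = 0.880.

0.880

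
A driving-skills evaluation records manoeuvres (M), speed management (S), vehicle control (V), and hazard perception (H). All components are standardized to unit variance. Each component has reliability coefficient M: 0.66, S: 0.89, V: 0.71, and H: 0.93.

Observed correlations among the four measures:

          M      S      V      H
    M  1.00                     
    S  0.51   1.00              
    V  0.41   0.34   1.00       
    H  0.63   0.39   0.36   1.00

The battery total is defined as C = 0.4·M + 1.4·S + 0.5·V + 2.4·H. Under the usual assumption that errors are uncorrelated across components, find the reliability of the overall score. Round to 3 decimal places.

0.947

Var(C) = 0.4² + 1.4² + 0.5² + 2.4² + 2·[0.56·0.51 + 0.2·0.41 + 0.96·0.63 + 0.7·0.34 + 3.36·0.39 + 1.2·0.36] = 8.13 + 5.9056 = 14.0356.
Because errors are independent across components, Cov(Tᵢ,Tⱼ) = Cov(Xᵢ,Xⱼ); the off-diagonal part of the true-score variance is the same as above.
True-score variance = [0.4²·0.66 + 1.4²·0.89 + 0.5²·0.71 + 2.4²·0.93] + 5.9056 = 7.3843 + 5.9056 = 13.2899.
Reliability = 13.2899 / 14.0356 = 0.947.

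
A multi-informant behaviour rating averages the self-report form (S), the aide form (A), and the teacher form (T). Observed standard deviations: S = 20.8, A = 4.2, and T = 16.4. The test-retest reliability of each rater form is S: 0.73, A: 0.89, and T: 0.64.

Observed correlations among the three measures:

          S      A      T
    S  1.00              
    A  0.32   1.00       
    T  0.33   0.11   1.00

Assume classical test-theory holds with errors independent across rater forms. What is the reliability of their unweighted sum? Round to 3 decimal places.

Var(S+A+T) = 20.8² + 4.2² + 16.4² + 2·[20.8·4.2·0.32 + 20.8·16.4·0.33 + 4.2·16.4·0.11] = 719.24 + 296.203 = 1015.44.
Because errors are independent across components, Cov(Tᵢ,Tⱼ) = Cov(Xᵢ,Xⱼ); the off-diagonal part of the true-score variance is the same as above.
True-score variance = [20.8²·0.73 + 4.2²·0.89 + 16.4²·0.64] + 296.203 = 503.661 + 296.203 = 799.864.
Reliability = 799.864 / 1015.44 = 0.788.

0.788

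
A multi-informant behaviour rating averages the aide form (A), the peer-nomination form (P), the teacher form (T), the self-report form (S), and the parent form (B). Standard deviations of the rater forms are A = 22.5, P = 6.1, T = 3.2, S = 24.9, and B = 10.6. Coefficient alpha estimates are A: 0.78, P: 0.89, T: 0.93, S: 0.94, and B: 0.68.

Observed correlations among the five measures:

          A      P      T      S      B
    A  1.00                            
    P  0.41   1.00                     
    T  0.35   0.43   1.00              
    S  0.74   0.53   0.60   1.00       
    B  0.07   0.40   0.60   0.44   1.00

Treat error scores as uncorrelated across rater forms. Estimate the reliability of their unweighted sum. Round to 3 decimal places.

0.935

Var(A+P+T+S+B) = 22.5² + 6.1² + 3.2² + 24.9² + 10.6² + 2·[22.5·6.1·0.41 + 22.5·3.2·0.35 + 22.5·24.9·0.74 + 22.5·10.6·0.07 + 6.1·3.2·0.43 + 6.1·24.9·0.53 + 6.1·10.6·0.40 + 3.2·24.9·0.60 + 3.2·10.6·0.60 + 24.9·10.6·0.44] = 1286.07 + 1623.61 = 2909.68.
With uncorrelated errors the cross-covariances are all true-score covariance, so they carry over unchanged; only the diagonal terms shrink to ρᵢσᵢ².
True-score variance = [22.5²·0.78 + 6.1²·0.89 + 3.2²·0.93 + 24.9²·0.94 + 10.6²·0.68] + 1623.61 = 1096.73 + 1623.61 = 2720.34.
Reliability = 2720.34 / 2909.68 = 0.935.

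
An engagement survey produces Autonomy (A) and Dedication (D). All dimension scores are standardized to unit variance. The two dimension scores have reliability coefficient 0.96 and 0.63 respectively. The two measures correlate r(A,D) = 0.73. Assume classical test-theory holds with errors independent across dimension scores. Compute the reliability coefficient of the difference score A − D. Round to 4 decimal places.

Var(A−D) = 1 + 1 − 2·0.73 = 2 − 1.46 = 0.54.
With uncorrelated errors the cross-covariances are all true-score covariance, so they carry over unchanged; only the diagonal terms shrink to ρᵢσᵢ².
True-score variance = [0.96 + 0.63] − 1.46 = 1.59 − 1.46 = 0.13.
Reliability = 0.13 / 0.54 = 0.2407.

0.2407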